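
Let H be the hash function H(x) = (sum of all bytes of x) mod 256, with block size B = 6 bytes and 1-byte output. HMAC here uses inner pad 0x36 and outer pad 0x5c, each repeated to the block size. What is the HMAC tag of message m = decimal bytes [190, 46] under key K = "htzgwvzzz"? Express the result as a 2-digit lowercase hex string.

Key "htzgwvzzz" = 68 74 7a 67 77 76 7a 7a 7a is 9 bytes > B = 6, so hash it first: H(key) = 18, then zero-pad to 6 bytes: K' = 18 00 00 00 00 00.
K' ⊕ ipad = 2e 36 36 36 36 36.  K' ⊕ opad = 44 5c 5c 5c 5c 5c.
Inner input = (K'⊕ipad) ∥ m = 2e 36 36 36 36 36 ∥ be 2e.
Inner hash: sum = 46+54+54+54+54+54+190+46 = 552; mod 256 = 40 → 28.
Outer input = (K'⊕opad) ∥ inner = 44 5c 5c 5c 5c 5c ∥ 28.
Outer hash (tag): sum = 68+92+92+92+92+92+40 = 568; mod 256 = 56 → 38.

38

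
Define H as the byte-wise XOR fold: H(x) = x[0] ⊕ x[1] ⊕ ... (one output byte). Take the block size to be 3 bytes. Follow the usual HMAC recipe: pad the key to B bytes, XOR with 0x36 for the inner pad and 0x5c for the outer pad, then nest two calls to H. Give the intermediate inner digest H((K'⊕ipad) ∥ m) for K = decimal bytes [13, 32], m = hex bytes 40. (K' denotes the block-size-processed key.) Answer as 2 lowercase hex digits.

5b

Key decimal bytes [13, 32] = 0d 20 is 2 bytes ≤ B = 3; zero-pad to 3 bytes: K' = 0d 20 00.
K' ⊕ ipad = 3b 16 36.
Inner input = 3b 16 36 ∥ 40.
Inner hash: XOR 3b⊕16⊕36⊕40 = 5b.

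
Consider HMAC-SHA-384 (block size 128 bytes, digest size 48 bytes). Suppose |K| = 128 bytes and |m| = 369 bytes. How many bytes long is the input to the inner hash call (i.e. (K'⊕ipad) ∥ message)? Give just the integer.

497

Key is 128 ≤ 128 bytes, zero-padded: |K'| = 128.
Inner input = (K'⊕ipad) ∥ m → 128 + 369 = 497 bytes.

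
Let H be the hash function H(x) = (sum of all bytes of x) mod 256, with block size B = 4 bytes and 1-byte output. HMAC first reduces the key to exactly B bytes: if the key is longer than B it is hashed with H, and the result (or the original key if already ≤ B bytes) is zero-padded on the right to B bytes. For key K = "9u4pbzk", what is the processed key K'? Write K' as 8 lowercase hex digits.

99000000

|K| = 7 > B = 4, so first hash the key.
H(K): sum = 57+117+52+112+98+122+107 = 665; mod 256 = 153 → 99.
Zero-pad H(K) = 99 to 4 bytes: K' = 99 00 00 00.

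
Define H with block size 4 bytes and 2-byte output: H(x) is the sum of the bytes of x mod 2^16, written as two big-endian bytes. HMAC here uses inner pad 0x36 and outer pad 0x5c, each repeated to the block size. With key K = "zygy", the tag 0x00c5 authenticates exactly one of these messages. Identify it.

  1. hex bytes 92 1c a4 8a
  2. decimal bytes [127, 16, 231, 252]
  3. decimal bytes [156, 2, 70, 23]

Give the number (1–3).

Key "zygy" = 7a 79 67 79 is exactly B = 4 bytes: K' = 7a 79 67 79.
K' ⊕ ipad = 4c 4f 51 4f; K' ⊕ opad = 26 25 3b 25.
m1: inner = H(4c 4f 51 4f 92 1c a4 8a) = 03 17; tag = H(26 25 3b 25 03 17) = 00c5 ← matches
m2: inner = H(4c 4f 51 4f 7f 10 e7 fc) = 03 ad; tag = H(26 25 3b 25 03 ad) = 015b
m3: inner = H(4c 4f 51 4f 9c 02 46 17) = 02 36; tag = H(26 25 3b 25 02 36) = 00e3

1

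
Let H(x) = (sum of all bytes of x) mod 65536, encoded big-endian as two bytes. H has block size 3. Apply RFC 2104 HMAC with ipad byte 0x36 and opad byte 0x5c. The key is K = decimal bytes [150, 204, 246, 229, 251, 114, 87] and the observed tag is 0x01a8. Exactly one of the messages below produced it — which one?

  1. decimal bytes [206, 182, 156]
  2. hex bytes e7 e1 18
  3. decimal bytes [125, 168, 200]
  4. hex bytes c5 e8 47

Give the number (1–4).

4

Key decimal bytes [150, 204, 246, 229, 251, 114, 87] = 96 cc f6 e5 fb 72 57 is 7 bytes > B = 3, so hash it first: H(key) = 05 01, then zero-pad to 3 bytes: K' = 05 01 00.
K' ⊕ ipad = 33 37 36; K' ⊕ opad = 59 5d 5c.
m1: inner = H(33 37 36 ce b6 9c) = 02 c0; tag = H(59 5d 5c 02 c0) = 01d4
m2: inner = H(33 37 36 e7 e1 18) = 02 80; tag = H(59 5d 5c 02 80) = 0194
m3: inner = H(33 37 36 7d a8 c8) = 02 8d; tag = H(59 5d 5c 02 8d) = 01a1
m4: inner = H(33 37 36 c5 e8 47) = 02 94; tag = H(59 5d 5c 02 94) = 01a8 ← matches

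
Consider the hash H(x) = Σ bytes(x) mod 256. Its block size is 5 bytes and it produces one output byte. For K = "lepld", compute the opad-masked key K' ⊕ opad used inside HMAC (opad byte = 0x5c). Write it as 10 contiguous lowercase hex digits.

Key "lepld" = 6c 65 70 6c 64 is exactly B = 5 bytes: K' = 6c 65 70 6c 64.
XOR each byte with 0x5c: 6c⊕5c=30, 65⊕5c=39, 70⊕5c=2c, 6c⊕5c=30, 64⊕5c=38.

30392c3038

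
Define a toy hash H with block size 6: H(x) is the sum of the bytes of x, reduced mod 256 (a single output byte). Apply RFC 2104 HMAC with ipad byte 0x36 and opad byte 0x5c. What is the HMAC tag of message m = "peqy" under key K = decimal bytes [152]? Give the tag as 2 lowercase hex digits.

Key decimal bytes [152] = 98 is 1 byte ≤ B = 6; zero-pad to 6 bytes: K' = 98 00 00 00 00 00.
K' ⊕ ipad = ae 36 36 36 36 36.  K' ⊕ opad = c4 5c 5c 5c 5c 5c.
Inner input = (K'⊕ipad) ∥ m = ae 36 36 36 36 36 ∥ 70 65 71 79.
Inner hash: sum = 174+54+54+54+54+54+112+101+113+121 = 891; mod 256 = 123 → 7b.
Outer input = (K'⊕opad) ∥ inner = c4 5c 5c 5c 5c 5c ∥ 7b.
Outer hash (tag): sum = 196+92+92+92+92+92+123 = 779; mod 256 = 11 → 0b.

0b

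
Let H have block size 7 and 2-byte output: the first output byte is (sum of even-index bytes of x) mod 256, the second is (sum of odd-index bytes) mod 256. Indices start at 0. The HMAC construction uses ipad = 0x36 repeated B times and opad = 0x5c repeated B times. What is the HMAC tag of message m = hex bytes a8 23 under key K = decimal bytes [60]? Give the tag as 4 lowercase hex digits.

bee3

Key decimal bytes [60] = 3c is 1 byte ≤ B = 7; zero-pad to 7 bytes: K' = 3c 00 00 00 00 00 00.
K' ⊕ ipad = 0a 36 36 36 36 36 36.  K' ⊕ opad = 60 5c 5c 5c 5c 5c 5c.
Inner input = (K'⊕ipad) ∥ m = 0a 36 36 36 36 36 36 ∥ a8 23.
Inner hash: even-index sum = 207 mod 256 = 207; odd-index sum = 330 mod 256 = 74 → cf 4a.
Outer input = (K'⊕opad) ∥ inner = 60 5c 5c 5c 5c 5c 5c ∥ cf 4a.
Outer hash (tag): even-index sum = 446 mod 256 = 190; odd-index sum = 483 mod 256 = 227 → be e3.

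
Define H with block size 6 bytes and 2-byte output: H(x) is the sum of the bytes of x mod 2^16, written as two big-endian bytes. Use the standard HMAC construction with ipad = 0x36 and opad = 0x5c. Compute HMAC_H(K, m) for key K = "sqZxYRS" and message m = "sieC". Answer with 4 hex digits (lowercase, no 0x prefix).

02cb

Key "sqZxYRS" = 73 71 5a 78 59 52 53 is 7 bytes > B = 6, so hash it first: H(key) = 02 b4, then zero-pad to 6 bytes: K' = 02 b4 00 00 00 00.
K' ⊕ ipad = 34 82 36 36 36 36.  K' ⊕ opad = 5e e8 5c 5c 5c 5c.
Inner input = (K'⊕ipad) ∥ m = 34 82 36 36 36 36 ∥ 73 69 65 43.
Inner hash: sum = 52+130+54+54+54+54+115+105+101+67 = 786 → 03 12.
Outer input = (K'⊕opad) ∥ inner = 5e e8 5c 5c 5c 5c ∥ 03 12.
Outer hash (tag): sum = 94+232+92+92+92+92+3+18 = 715 → 02 cb.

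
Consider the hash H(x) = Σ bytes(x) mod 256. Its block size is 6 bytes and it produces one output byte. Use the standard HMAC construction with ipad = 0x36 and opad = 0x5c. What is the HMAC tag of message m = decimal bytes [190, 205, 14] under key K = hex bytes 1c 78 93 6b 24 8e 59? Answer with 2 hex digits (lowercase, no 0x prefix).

df

Key hex bytes 1c 78 93 6b 24 8e 59 is 7 bytes > B = 6, so hash it first: H(key) = 9d, then zero-pad to 6 bytes: K' = 9d 00 00 00 00 00.
K' ⊕ ipad = ab 36 36 36 36 36.  K' ⊕ opad = c1 5c 5c 5c 5c 5c.
Inner input = (K'⊕ipad) ∥ m = ab 36 36 36 36 36 ∥ be cd 0e.
Inner hash: sum = 171+54+54+54+54+54+190+205+14 = 850; mod 256 = 82 → 52.
Outer input = (K'⊕opad) ∥ inner = c1 5c 5c 5c 5c 5c ∥ 52.
Outer hash (tag): sum = 193+92+92+92+92+92+82 = 735; mod 256 = 223 → df.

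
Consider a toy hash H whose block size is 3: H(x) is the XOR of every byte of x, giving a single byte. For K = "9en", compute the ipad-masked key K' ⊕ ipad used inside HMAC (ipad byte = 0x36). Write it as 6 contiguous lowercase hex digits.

Key "9en" = 39 65 6e is exactly B = 3 bytes: K' = 39 65 6e.
XOR each byte with 0x36: 39⊕36=0f, 65⊕36=53, 6e⊕36=58.

0f5358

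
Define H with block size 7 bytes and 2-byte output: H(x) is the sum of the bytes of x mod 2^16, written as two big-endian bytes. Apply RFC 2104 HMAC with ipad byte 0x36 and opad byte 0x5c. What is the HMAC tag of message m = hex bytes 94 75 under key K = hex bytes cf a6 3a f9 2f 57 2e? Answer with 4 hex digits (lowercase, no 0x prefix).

Key hex bytes cf a6 3a f9 2f 57 2e is exactly B = 7 bytes: K' = cf a6 3a f9 2f 57 2e.
K' ⊕ ipad = f9 90 0c cf 19 61 18.  K' ⊕ opad = 93 fa 66 a5 73 0b 72.
Inner input = (K'⊕ipad) ∥ m = f9 90 0c cf 19 61 18 ∥ 94 75.
Inner hash: sum = 249+144+12+207+25+97+24+148+117 = 1023 → 03 ff.
Outer input = (K'⊕opad) ∥ inner = 93 fa 66 a5 73 0b 72 ∥ 03 ff.
Outer hash (tag): sum = 147+250+102+165+115+11+114+3+255 = 1162 → 04 8a.

048a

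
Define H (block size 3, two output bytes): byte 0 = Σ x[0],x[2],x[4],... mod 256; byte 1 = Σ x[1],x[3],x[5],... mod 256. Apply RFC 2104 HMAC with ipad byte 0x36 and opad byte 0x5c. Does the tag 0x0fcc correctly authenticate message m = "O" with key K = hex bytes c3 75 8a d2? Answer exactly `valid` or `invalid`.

Key hex bytes c3 75 8a d2 is 4 bytes > B = 3, so hash it first: H(key) = 4d 47, then zero-pad to 3 bytes: K' = 4d 47 00.
K' ⊕ ipad = 7b 71 36; K' ⊕ opad = 11 1b 5c.
Inner hash: even-index sum = 177 mod 256 = 177; odd-index sum = 192 mod 256 = 192 → b1 c0.
Outer hash (recomputed tag): even-index sum = 301 mod 256 = 45; odd-index sum = 204 mod 256 = 204 → 2d cc.
Recomputed tag = 2dcc; claimed = 0fcc → mismatch.

invalid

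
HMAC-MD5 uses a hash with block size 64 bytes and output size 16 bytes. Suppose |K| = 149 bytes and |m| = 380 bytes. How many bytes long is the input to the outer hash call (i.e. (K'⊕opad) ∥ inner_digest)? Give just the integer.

80

Key is 149 > 64 bytes, so it is hashed to 16 bytes then zero-padded to 64: |K'| = 64.
Outer input = (K'⊕opad) ∥ H(inner) → 64 + 16 = 80 bytes.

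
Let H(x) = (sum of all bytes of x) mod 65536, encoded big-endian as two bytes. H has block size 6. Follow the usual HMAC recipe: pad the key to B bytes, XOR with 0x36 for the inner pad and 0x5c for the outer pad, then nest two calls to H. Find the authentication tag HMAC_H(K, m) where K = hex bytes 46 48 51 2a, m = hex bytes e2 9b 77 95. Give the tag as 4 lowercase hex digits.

01d3

Key hex bytes 46 48 51 2a is 4 bytes ≤ B = 6; zero-pad to 6 bytes: K' = 46 48 51 2a 00 00.
K' ⊕ ipad = 70 7e 67 1c 36 36.  K' ⊕ opad = 1a 14 0d 76 5c 5c.
Inner input = (K'⊕ipad) ∥ m = 70 7e 67 1c 36 36 ∥ e2 9b 77 95.
Inner hash: sum = 112+126+103+28+54+54+226+155+119+149 = 1126 → 04 66.
Outer input = (K'⊕opad) ∥ inner = 1a 14 0d 76 5c 5c ∥ 04 66.
Outer hash (tag): sum = 26+20+13+118+92+92+4+102 = 467 → 01 d3.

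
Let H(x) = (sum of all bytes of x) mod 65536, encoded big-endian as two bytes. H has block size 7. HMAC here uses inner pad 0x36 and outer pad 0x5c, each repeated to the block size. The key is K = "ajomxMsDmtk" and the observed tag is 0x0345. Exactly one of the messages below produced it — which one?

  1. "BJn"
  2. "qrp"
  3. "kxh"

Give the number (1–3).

2

Key "ajomxMsDmtk" = 61 6a 6f 6d 78 4d 73 44 6d 74 6b is 11 bytes > B = 7, so hash it first: H(key) = 04 6f, then zero-pad to 7 bytes: K' = 04 6f 00 00 00 00 00.
K' ⊕ ipad = 32 59 36 36 36 36 36; K' ⊕ opad = 58 33 5c 5c 5c 5c 5c.
m1: inner = H(32 59 36 36 36 36 36 42 4a 6e) = 02 93; tag = H(58 33 5c 5c 5c 5c 5c 02 93) = 02ec
m2: inner = H(32 59 36 36 36 36 36 71 72 70) = 02 ec; tag = H(58 33 5c 5c 5c 5c 5c 02 ec) = 0345 ← matches
m3: inner = H(32 59 36 36 36 36 36 6b 78 68) = 02 e4; tag = H(58 33 5c 5c 5c 5c 5c 02 e4) = 033d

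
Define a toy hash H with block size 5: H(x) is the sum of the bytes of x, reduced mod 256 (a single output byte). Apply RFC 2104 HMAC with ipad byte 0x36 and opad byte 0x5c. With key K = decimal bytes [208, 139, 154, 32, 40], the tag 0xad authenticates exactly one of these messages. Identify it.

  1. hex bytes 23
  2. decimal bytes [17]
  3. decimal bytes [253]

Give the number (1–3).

2

Key decimal bytes [208, 139, 154, 32, 40] = d0 8b 9a 20 28 is exactly B = 5 bytes: K' = d0 8b 9a 20 28.
K' ⊕ ipad = e6 bd ac 16 1e; K' ⊕ opad = 8c d7 c6 7c 74.
m1: inner = H(e6 bd ac 16 1e 23) = a6; tag = H(8c d7 c6 7c 74 a6) = bf
m2: inner = H(e6 bd ac 16 1e 11) = 94; tag = H(8c d7 c6 7c 74 94) = ad ← matches
m3: inner = H(e6 bd ac 16 1e fd) = 80; tag = H(8c d7 c6 7c 74 80) = 99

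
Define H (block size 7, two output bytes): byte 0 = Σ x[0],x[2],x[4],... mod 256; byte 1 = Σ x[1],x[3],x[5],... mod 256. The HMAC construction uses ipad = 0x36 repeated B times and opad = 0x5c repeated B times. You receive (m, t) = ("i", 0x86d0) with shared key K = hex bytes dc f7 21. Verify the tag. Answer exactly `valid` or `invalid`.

Key hex bytes dc f7 21 is 3 bytes ≤ B = 7; zero-pad to 7 bytes: K' = dc f7 21 00 00 00 00.
K' ⊕ ipad = ea c1 17 36 36 36 36; K' ⊕ opad = 80 ab 7d 5c 5c 5c 5c.
Inner hash: even-index sum = 365 mod 256 = 109; odd-index sum = 406 mod 256 = 150 → 6d 96.
Outer hash (recomputed tag): even-index sum = 587 mod 256 = 75; odd-index sum = 464 mod 256 = 208 → 4b d0.
Recomputed tag = 4bd0; claimed = 86d0 → mismatch.

invalid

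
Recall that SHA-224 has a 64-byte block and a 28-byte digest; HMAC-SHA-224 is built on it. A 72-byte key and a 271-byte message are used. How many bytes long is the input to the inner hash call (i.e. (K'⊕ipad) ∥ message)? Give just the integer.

Key is 72 > 64 bytes, so it is hashed to 28 bytes then zero-padded to 64: |K'| = 64.
Inner input = (K'⊕ipad) ∥ m → 64 + 271 = 335 bytes.

335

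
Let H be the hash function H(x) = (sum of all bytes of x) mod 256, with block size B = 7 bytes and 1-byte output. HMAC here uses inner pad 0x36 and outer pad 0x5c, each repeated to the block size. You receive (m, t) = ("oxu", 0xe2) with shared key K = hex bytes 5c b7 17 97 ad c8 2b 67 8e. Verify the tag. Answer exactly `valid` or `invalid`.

invalid

Key hex bytes 5c b7 17 97 ad c8 2b 67 8e is 9 bytes > B = 7, so hash it first: H(key) = 56, then zero-pad to 7 bytes: K' = 56 00 00 00 00 00 00.
K' ⊕ ipad = 60 36 36 36 36 36 36; K' ⊕ opad = 0a 5c 5c 5c 5c 5c 5c.
Inner hash: sum = 96+54+54+54+54+54+54+111+120+117 = 768; mod 256 = 0 → 00.
Outer hash (recomputed tag): sum = 10+92+92+92+92+92+92+0 = 562; mod 256 = 50 → 32.
Recomputed tag = 32; claimed = e2 → mismatch.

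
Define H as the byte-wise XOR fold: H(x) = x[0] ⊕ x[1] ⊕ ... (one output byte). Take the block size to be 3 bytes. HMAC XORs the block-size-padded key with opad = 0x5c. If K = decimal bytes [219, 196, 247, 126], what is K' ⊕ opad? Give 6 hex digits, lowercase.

ca5c5c

Key decimal bytes [219, 196, 247, 126] = db c4 f7 7e is 4 bytes > B = 3, so hash it first: H(key) = 96, then zero-pad to 3 bytes: K' = 96 00 00.
XOR each byte with 0x5c: 96⊕5c=ca, 00⊕5c=5c, 00⊕5c=5c.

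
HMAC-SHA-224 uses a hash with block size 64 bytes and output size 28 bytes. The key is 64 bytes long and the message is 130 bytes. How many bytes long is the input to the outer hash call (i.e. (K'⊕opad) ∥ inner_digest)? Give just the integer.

Key is 64 ≤ 64 bytes, zero-padded: |K'| = 64.
Outer input = (K'⊕opad) ∥ H(inner) → 64 + 28 = 92 bytes.

92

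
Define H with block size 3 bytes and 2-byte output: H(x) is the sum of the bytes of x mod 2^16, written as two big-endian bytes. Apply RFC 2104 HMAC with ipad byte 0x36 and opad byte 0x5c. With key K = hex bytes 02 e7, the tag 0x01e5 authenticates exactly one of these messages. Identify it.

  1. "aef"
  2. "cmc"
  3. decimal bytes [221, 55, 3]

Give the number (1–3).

2

Key hex bytes 02 e7 is 2 bytes ≤ B = 3; zero-pad to 3 bytes: K' = 02 e7 00.
K' ⊕ ipad = 34 d1 36; K' ⊕ opad = 5e bb 5c.
m1: inner = H(34 d1 36 61 65 66) = 02 67; tag = H(5e bb 5c 02 67) = 01de
m2: inner = H(34 d1 36 63 6d 63) = 02 6e; tag = H(5e bb 5c 02 6e) = 01e5 ← matches
m3: inner = H(34 d1 36 dd 37 03) = 02 52; tag = H(5e bb 5c 02 52) = 01c9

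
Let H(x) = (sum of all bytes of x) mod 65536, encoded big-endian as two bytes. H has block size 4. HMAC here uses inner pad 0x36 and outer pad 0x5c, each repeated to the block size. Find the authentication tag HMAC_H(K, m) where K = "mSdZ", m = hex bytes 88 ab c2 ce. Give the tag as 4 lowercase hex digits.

Key "mSdZ" = 6d 53 64 5a is exactly B = 4 bytes: K' = 6d 53 64 5a.
K' ⊕ ipad = 5b 65 52 6c.  K' ⊕ opad = 31 0f 38 06.
Inner input = (K'⊕ipad) ∥ m = 5b 65 52 6c ∥ 88 ab c2 ce.
Inner hash: sum = 91+101+82+108+136+171+194+206 = 1089 → 04 41.
Outer input = (K'⊕opad) ∥ inner = 31 0f 38 06 ∥ 04 41.
Outer hash (tag): sum = 49+15+56+6+4+65 = 195 → 00 c3.

00c3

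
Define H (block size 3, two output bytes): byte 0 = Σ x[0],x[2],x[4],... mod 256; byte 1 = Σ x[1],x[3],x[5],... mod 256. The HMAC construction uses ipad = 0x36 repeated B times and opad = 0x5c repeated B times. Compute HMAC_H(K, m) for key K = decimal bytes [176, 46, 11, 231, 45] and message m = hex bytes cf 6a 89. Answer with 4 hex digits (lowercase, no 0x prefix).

8bc7

Key decimal bytes [176, 46, 11, 231, 45] = b0 2e 0b e7 2d is 5 bytes > B = 3, so hash it first: H(key) = e8 15, then zero-pad to 3 bytes: K' = e8 15 00.
K' ⊕ ipad = de 23 36.  K' ⊕ opad = b4 49 5c.
Inner input = (K'⊕ipad) ∥ m = de 23 36 ∥ cf 6a 89.
Inner hash: even-index sum = 382 mod 256 = 126; odd-index sum = 379 mod 256 = 123 → 7e 7b.
Outer input = (K'⊕opad) ∥ inner = b4 49 5c ∥ 7e 7b.
Outer hash (tag): even-index sum = 395 mod 256 = 139; odd-index sum = 199 mod 256 = 199 → 8b c7.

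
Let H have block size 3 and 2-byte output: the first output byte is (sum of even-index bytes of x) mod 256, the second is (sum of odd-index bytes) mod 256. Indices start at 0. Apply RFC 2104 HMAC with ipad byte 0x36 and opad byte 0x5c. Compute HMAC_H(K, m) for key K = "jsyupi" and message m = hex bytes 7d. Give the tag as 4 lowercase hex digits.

Key "jsyupi" = 6a 73 79 75 70 69 is 6 bytes > B = 3, so hash it first: H(key) = 53 51, then zero-pad to 3 bytes: K' = 53 51 00.
K' ⊕ ipad = 65 67 36.  K' ⊕ opad = 0f 0d 5c.
Inner input = (K'⊕ipad) ∥ m = 65 67 36 ∥ 7d.
Inner hash: even-index sum = 155 mod 256 = 155; odd-index sum = 228 mod 256 = 228 → 9b e4.
Outer input = (K'⊕opad) ∥ inner = 0f 0d 5c ∥ 9b e4.
Outer hash (tag): even-index sum = 335 mod 256 = 79; odd-index sum = 168 mod 256 = 168 → 4f a8.

4fa8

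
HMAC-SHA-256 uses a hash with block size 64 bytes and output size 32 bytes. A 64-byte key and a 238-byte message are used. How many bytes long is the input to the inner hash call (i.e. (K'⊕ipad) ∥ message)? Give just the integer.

302

Key is 64 ≤ 64 bytes, zero-padded: |K'| = 64.
Inner input = (K'⊕ipad) ∥ m → 64 + 238 = 302 bytes.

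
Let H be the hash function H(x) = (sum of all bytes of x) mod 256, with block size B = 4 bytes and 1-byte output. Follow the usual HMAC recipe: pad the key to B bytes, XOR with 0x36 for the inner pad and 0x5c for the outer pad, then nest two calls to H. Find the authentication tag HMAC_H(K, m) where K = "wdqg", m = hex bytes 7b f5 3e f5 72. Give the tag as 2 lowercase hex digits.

0b

Key "wdqg" = 77 64 71 67 is exactly B = 4 bytes: K' = 77 64 71 67.
K' ⊕ ipad = 41 52 47 51.  K' ⊕ opad = 2b 38 2d 3b.
Inner input = (K'⊕ipad) ∥ m = 41 52 47 51 ∥ 7b f5 3e f5 72.
Inner hash: sum = 65+82+71+81+123+245+62+245+114 = 1088; mod 256 = 64 → 40.
Outer input = (K'⊕opad) ∥ inner = 2b 38 2d 3b ∥ 40.
Outer hash (tag): sum = 43+56+45+59+64 = 267; mod 256 = 11 → 0b.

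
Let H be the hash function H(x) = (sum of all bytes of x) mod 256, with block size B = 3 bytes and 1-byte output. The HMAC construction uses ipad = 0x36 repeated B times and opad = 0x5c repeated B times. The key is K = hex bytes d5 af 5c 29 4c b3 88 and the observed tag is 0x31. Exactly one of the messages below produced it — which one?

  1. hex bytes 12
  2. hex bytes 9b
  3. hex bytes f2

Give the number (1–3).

2

Key hex bytes d5 af 5c 29 4c b3 88 is 7 bytes > B = 3, so hash it first: H(key) = 90, then zero-pad to 3 bytes: K' = 90 00 00.
K' ⊕ ipad = a6 36 36; K' ⊕ opad = cc 5c 5c.
m1: inner = H(a6 36 36 12) = 24; tag = H(cc 5c 5c 24) = a8
m2: inner = H(a6 36 36 9b) = ad; tag = H(cc 5c 5c ad) = 31 ← matches
m3: inner = H(a6 36 36 f2) = 04; tag = H(cc 5c 5c 04) = 88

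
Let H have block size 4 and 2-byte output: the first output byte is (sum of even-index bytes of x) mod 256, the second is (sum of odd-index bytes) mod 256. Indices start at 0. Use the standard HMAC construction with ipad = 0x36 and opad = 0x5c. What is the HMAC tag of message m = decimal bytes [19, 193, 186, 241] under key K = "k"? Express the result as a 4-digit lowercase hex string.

f3d6

Key "k" = 6b is 1 byte ≤ B = 4; zero-pad to 4 bytes: K' = 6b 00 00 00.
K' ⊕ ipad = 5d 36 36 36.  K' ⊕ opad = 37 5c 5c 5c.
Inner input = (K'⊕ipad) ∥ m = 5d 36 36 36 ∥ 13 c1 ba f1.
Inner hash: even-index sum = 352 mod 256 = 96; odd-index sum = 542 mod 256 = 30 → 60 1e.
Outer input = (K'⊕opad) ∥ inner = 37 5c 5c 5c ∥ 60 1e.
Outer hash (tag): even-index sum = 243 mod 256 = 243; odd-index sum = 214 mod 256 = 214 → f3 d6.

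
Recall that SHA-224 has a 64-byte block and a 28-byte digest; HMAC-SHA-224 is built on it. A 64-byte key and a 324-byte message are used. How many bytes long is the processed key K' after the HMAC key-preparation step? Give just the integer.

Key is 64 ≤ 64 bytes, zero-padded: |K'| = 64.

64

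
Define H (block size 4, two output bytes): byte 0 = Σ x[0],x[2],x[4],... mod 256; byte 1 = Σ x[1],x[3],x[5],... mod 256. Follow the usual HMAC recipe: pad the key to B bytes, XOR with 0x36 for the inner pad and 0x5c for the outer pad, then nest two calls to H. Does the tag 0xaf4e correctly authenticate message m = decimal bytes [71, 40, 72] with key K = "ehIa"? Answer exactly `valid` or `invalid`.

Key "ehIa" = 65 68 49 61 is exactly B = 4 bytes: K' = 65 68 49 61.
K' ⊕ ipad = 53 5e 7f 57; K' ⊕ opad = 39 34 15 3d.
Inner hash: even-index sum = 353 mod 256 = 97; odd-index sum = 221 mod 256 = 221 → 61 dd.
Outer hash (recomputed tag): even-index sum = 175 mod 256 = 175; odd-index sum = 334 mod 256 = 78 → af 4e.
Recomputed tag = af4e; claimed = af4e → match.

valid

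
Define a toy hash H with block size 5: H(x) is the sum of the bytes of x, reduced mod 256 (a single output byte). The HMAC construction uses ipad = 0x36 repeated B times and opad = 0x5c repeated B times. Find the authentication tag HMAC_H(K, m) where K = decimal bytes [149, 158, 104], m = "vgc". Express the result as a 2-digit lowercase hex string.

Key decimal bytes [149, 158, 104] = 95 9e 68 is 3 bytes ≤ B = 5; zero-pad to 5 bytes: K' = 95 9e 68 00 00.
K' ⊕ ipad = a3 a8 5e 36 36.  K' ⊕ opad = c9 c2 34 5c 5c.
Inner input = (K'⊕ipad) ∥ m = a3 a8 5e 36 36 ∥ 76 67 63.
Inner hash: sum = 163+168+94+54+54+118+103+99 = 853; mod 256 = 85 → 55.
Outer input = (K'⊕opad) ∥ inner = c9 c2 34 5c 5c ∥ 55.
Outer hash (tag): sum = 201+194+52+92+92+85 = 716; mod 256 = 204 → cc.

cc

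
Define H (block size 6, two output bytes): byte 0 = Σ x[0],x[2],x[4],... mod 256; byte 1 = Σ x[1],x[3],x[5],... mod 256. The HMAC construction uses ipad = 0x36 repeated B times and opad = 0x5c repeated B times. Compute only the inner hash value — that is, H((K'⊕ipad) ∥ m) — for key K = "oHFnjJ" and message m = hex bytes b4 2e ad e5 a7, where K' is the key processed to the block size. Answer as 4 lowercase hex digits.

2d65

Key "oHFnjJ" = 6f 48 46 6e 6a 4a is exactly B = 6 bytes: K' = 6f 48 46 6e 6a 4a.
K' ⊕ ipad = 59 7e 70 58 5c 7c.
Inner input = 59 7e 70 58 5c 7c ∥ b4 2e ad e5 a7.
Inner hash: even-index sum = 813 mod 256 = 45; odd-index sum = 613 mod 256 = 101 → 2d 65.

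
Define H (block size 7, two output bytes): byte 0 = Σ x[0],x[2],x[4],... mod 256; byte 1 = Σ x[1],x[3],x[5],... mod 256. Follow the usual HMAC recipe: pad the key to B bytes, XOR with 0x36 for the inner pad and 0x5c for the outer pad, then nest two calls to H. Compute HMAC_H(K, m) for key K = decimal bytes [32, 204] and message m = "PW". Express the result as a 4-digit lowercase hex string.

Key decimal bytes [32, 204] = 20 cc is 2 bytes ≤ B = 7; zero-pad to 7 bytes: K' = 20 cc 00 00 00 00 00.
K' ⊕ ipad = 16 fa 36 36 36 36 36.  K' ⊕ opad = 7c 90 5c 5c 5c 5c 5c.
Inner input = (K'⊕ipad) ∥ m = 16 fa 36 36 36 36 36 ∥ 50 57.
Inner hash: even-index sum = 271 mod 256 = 15; odd-index sum = 438 mod 256 = 182 → 0f b6.
Outer input = (K'⊕opad) ∥ inner = 7c 90 5c 5c 5c 5c 5c ∥ 0f b6.
Outer hash (tag): even-index sum = 582 mod 256 = 70; odd-index sum = 343 mod 256 = 87 → 46 57.

4657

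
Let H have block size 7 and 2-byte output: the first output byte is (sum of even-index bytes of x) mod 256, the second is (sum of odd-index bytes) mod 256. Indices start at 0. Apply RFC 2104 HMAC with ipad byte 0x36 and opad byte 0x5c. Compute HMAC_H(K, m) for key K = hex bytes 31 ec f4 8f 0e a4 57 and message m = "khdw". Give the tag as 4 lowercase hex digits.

66bc

Key hex bytes 31 ec f4 8f 0e a4 57 is exactly B = 7 bytes: K' = 31 ec f4 8f 0e a4 57.
K' ⊕ ipad = 07 da c2 b9 38 92 61.  K' ⊕ opad = 6d b0 a8 d3 52 f8 0b.
Inner input = (K'⊕ipad) ∥ m = 07 da c2 b9 38 92 61 ∥ 6b 68 64 77.
Inner hash: even-index sum = 577 mod 256 = 65; odd-index sum = 756 mod 256 = 244 → 41 f4.
Outer input = (K'⊕opad) ∥ inner = 6d b0 a8 d3 52 f8 0b ∥ 41 f4.
Outer hash (tag): even-index sum = 614 mod 256 = 102; odd-index sum = 700 mod 256 = 188 → 66 bc.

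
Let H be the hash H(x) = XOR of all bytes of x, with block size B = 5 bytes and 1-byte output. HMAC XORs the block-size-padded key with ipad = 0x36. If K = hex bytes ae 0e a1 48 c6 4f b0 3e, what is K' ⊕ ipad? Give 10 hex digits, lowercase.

7836363636

Key hex bytes ae 0e a1 48 c6 4f b0 3e is 8 bytes > B = 5, so hash it first: H(key) = 4e, then zero-pad to 5 bytes: K' = 4e 00 00 00 00.
XOR each byte with 0x36: 4e⊕36=78, 00⊕36=36, 00⊕36=36, 00⊕36=36, 00⊕36=36.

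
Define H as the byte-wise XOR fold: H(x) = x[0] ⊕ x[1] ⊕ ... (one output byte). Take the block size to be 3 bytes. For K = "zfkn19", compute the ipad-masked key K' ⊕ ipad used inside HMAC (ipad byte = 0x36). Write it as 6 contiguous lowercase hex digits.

273636

Key "zfkn19" = 7a 66 6b 6e 31 39 is 6 bytes > B = 3, so hash it first: H(key) = 11, then zero-pad to 3 bytes: K' = 11 00 00.
XOR each byte with 0x36: 11⊕36=27, 00⊕36=36, 00⊕36=36.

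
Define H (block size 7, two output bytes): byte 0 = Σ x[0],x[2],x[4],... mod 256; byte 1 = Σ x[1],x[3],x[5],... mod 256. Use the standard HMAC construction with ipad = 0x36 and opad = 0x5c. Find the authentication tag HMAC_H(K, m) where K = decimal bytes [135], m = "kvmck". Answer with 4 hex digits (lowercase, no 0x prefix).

d440

Key decimal bytes [135] = 87 is 1 byte ≤ B = 7; zero-pad to 7 bytes: K' = 87 00 00 00 00 00 00.
K' ⊕ ipad = b1 36 36 36 36 36 36.  K' ⊕ opad = db 5c 5c 5c 5c 5c 5c.
Inner input = (K'⊕ipad) ∥ m = b1 36 36 36 36 36 36 ∥ 6b 76 6d 63 6b.
Inner hash: even-index sum = 556 mod 256 = 44; odd-index sum = 485 mod 256 = 229 → 2c e5.
Outer input = (K'⊕opad) ∥ inner = db 5c 5c 5c 5c 5c 5c ∥ 2c e5.
Outer hash (tag): even-index sum = 724 mod 256 = 212; odd-index sum = 320 mod 256 = 64 → d4 40.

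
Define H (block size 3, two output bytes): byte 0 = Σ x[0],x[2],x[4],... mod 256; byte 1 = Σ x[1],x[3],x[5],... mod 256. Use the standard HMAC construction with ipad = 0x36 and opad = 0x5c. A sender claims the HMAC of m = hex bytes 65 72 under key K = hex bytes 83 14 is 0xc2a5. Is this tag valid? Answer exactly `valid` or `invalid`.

Key hex bytes 83 14 is 2 bytes ≤ B = 3; zero-pad to 3 bytes: K' = 83 14 00.
K' ⊕ ipad = b5 22 36; K' ⊕ opad = df 48 5c.
Inner hash: even-index sum = 349 mod 256 = 93; odd-index sum = 135 mod 256 = 135 → 5d 87.
Outer hash (recomputed tag): even-index sum = 450 mod 256 = 194; odd-index sum = 165 mod 256 = 165 → c2 a5.
Recomputed tag = c2a5; claimed = c2a5 → match.

valid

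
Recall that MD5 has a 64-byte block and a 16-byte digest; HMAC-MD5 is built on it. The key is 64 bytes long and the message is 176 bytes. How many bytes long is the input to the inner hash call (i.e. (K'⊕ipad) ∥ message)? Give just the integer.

Key is 64 ≤ 64 bytes, zero-padded: |K'| = 64.
Inner input = (K'⊕ipad) ∥ m → 64 + 176 = 240 bytes.

240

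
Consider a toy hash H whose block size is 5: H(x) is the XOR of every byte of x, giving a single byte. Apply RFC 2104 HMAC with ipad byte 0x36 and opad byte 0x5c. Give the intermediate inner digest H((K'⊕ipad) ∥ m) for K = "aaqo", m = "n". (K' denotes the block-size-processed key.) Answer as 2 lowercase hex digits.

Key "aaqo" = 61 61 71 6f is 4 bytes ≤ B = 5; zero-pad to 5 bytes: K' = 61 61 71 6f 00.
K' ⊕ ipad = 57 57 47 59 36.
Inner input = 57 57 47 59 36 ∥ 6e.
Inner hash: XOR 57⊕57⊕47⊕59⊕36⊕6e = 46.

46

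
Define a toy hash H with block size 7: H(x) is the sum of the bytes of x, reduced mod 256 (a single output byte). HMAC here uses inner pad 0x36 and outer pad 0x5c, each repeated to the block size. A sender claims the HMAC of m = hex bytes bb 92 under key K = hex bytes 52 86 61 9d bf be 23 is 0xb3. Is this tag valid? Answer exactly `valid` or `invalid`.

Key hex bytes 52 86 61 9d bf be 23 is exactly B = 7 bytes: K' = 52 86 61 9d bf be 23.
K' ⊕ ipad = 64 b0 57 ab 89 88 15; K' ⊕ opad = 0e da 3d c1 e3 e2 7f.
Inner hash: sum = 100+176+87+171+137+136+21+187+146 = 1161; mod 256 = 137 → 89.
Outer hash (recomputed tag): sum = 14+218+61+193+227+226+127+137 = 1203; mod 256 = 179 → b3.
Recomputed tag = b3; claimed = b3 → match.

valid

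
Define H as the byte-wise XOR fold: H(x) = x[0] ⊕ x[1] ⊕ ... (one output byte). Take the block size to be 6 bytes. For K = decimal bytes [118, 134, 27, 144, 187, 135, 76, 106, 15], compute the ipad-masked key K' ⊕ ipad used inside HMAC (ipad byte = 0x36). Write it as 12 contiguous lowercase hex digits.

Key decimal bytes [118, 134, 27, 144, 187, 135, 76, 106, 15] = 76 86 1b 90 bb 87 4c 6a 0f is 9 bytes > B = 6, so hash it first: H(key) = 6e, then zero-pad to 6 bytes: K' = 6e 00 00 00 00 00.
XOR each byte with 0x36: 6e⊕36=58, 00⊕36=36, 00⊕36=36, 00⊕36=36, 00⊕36=36, 00⊕36=36.

583636363636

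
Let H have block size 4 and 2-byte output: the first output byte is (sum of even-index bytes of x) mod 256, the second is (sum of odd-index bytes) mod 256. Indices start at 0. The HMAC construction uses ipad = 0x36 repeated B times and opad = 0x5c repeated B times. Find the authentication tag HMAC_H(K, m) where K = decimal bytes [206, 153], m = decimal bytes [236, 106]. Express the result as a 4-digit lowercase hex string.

0870

Key decimal bytes [206, 153] = ce 99 is 2 bytes ≤ B = 4; zero-pad to 4 bytes: K' = ce 99 00 00.
K' ⊕ ipad = f8 af 36 36.  K' ⊕ opad = 92 c5 5c 5c.
Inner input = (K'⊕ipad) ∥ m = f8 af 36 36 ∥ ec 6a.
Inner hash: even-index sum = 538 mod 256 = 26; odd-index sum = 335 mod 256 = 79 → 1a 4f.
Outer input = (K'⊕opad) ∥ inner = 92 c5 5c 5c ∥ 1a 4f.
Outer hash (tag): even-index sum = 264 mod 256 = 8; odd-index sum = 368 mod 256 = 112 → 08 70.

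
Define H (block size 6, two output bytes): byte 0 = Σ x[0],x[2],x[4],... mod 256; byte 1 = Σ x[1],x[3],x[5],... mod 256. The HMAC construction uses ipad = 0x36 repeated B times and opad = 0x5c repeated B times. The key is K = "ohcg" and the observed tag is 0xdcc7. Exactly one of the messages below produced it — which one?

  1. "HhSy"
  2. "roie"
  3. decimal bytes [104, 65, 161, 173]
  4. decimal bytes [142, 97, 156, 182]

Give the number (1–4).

Key "ohcg" = 6f 68 63 67 is 4 bytes ≤ B = 6; zero-pad to 6 bytes: K' = 6f 68 63 67 00 00.
K' ⊕ ipad = 59 5e 55 51 36 36; K' ⊕ opad = 33 34 3f 3b 5c 5c.
m1: inner = H(59 5e 55 51 36 36 48 68 53 79) = 7f c6; tag = H(33 34 3f 3b 5c 5c 7f c6) = 4d91
m2: inner = H(59 5e 55 51 36 36 72 6f 69 65) = bf b9; tag = H(33 34 3f 3b 5c 5c bf b9) = 8d84
m3: inner = H(59 5e 55 51 36 36 68 41 a1 ad) = ed d3; tag = H(33 34 3f 3b 5c 5c ed d3) = bb9e
m4: inner = H(59 5e 55 51 36 36 8e 61 9c b6) = 0e fc; tag = H(33 34 3f 3b 5c 5c 0e fc) = dcc7 ← matches

4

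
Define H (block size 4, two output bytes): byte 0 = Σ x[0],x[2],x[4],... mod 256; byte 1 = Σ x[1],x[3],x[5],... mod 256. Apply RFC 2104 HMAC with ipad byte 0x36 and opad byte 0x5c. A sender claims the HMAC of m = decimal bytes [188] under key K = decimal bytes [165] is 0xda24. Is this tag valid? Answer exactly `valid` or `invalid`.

Key decimal bytes [165] = a5 is 1 byte ≤ B = 4; zero-pad to 4 bytes: K' = a5 00 00 00.
K' ⊕ ipad = 93 36 36 36; K' ⊕ opad = f9 5c 5c 5c.
Inner hash: even-index sum = 389 mod 256 = 133; odd-index sum = 108 mod 256 = 108 → 85 6c.
Outer hash (recomputed tag): even-index sum = 474 mod 256 = 218; odd-index sum = 292 mod 256 = 36 → da 24.
Recomputed tag = da24; claimed = da24 → match.

valid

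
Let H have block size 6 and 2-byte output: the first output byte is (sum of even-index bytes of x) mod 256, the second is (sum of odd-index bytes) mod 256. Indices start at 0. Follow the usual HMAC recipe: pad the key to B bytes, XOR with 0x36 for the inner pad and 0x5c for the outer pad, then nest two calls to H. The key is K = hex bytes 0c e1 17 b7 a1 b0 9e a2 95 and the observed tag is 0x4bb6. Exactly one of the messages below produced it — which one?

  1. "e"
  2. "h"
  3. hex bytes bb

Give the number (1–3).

3

Key hex bytes 0c e1 17 b7 a1 b0 9e a2 95 is 9 bytes > B = 6, so hash it first: H(key) = f7 ea, then zero-pad to 6 bytes: K' = f7 ea 00 00 00 00.
K' ⊕ ipad = c1 dc 36 36 36 36; K' ⊕ opad = ab b6 5c 5c 5c 5c.
m1: inner = H(c1 dc 36 36 36 36 65) = 92 48; tag = H(ab b6 5c 5c 5c 5c 92 48) = f5b6
m2: inner = H(c1 dc 36 36 36 36 68) = 95 48; tag = H(ab b6 5c 5c 5c 5c 95 48) = f8b6
m3: inner = H(c1 dc 36 36 36 36 bb) = e8 48; tag = H(ab b6 5c 5c 5c 5c e8 48) = 4bb6 ← matches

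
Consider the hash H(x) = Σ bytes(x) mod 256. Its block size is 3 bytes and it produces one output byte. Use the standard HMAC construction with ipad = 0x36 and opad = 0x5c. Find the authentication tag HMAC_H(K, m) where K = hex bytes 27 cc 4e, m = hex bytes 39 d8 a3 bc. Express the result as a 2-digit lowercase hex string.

Key hex bytes 27 cc 4e is exactly B = 3 bytes: K' = 27 cc 4e.
K' ⊕ ipad = 11 fa 78.  K' ⊕ opad = 7b 90 12.
Inner input = (K'⊕ipad) ∥ m = 11 fa 78 ∥ 39 d8 a3 bc.
Inner hash: sum = 17+250+120+57+216+163+188 = 1011; mod 256 = 243 → f3.
Outer input = (K'⊕opad) ∥ inner = 7b 90 12 ∥ f3.
Outer hash (tag): sum = 123+144+18+243 = 528; mod 256 = 16 → 10.

10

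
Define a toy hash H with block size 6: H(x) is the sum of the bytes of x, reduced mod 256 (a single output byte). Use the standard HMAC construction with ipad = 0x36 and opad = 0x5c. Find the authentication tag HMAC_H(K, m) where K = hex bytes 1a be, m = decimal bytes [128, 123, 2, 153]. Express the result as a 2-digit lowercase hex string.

Key hex bytes 1a be is 2 bytes ≤ B = 6; zero-pad to 6 bytes: K' = 1a be 00 00 00 00.
K' ⊕ ipad = 2c 88 36 36 36 36.  K' ⊕ opad = 46 e2 5c 5c 5c 5c.
Inner input = (K'⊕ipad) ∥ m = 2c 88 36 36 36 36 ∥ 80 7b 02 99.
Inner hash: sum = 44+136+54+54+54+54+128+123+2+153 = 802; mod 256 = 34 → 22.
Outer input = (K'⊕opad) ∥ inner = 46 e2 5c 5c 5c 5c ∥ 22.
Outer hash (tag): sum = 70+226+92+92+92+92+34 = 698; mod 256 = 186 → ba.

ba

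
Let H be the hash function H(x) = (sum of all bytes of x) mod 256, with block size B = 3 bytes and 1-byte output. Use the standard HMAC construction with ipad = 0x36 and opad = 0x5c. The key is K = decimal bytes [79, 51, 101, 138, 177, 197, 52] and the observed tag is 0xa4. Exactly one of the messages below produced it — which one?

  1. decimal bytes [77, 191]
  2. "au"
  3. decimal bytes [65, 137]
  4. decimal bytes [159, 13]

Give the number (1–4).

1

Key decimal bytes [79, 51, 101, 138, 177, 197, 52] = 4f 33 65 8a b1 c5 34 is 7 bytes > B = 3, so hash it first: H(key) = 1b, then zero-pad to 3 bytes: K' = 1b 00 00.
K' ⊕ ipad = 2d 36 36; K' ⊕ opad = 47 5c 5c.
m1: inner = H(2d 36 36 4d bf) = a5; tag = H(47 5c 5c a5) = a4 ← matches
m2: inner = H(2d 36 36 61 75) = 6f; tag = H(47 5c 5c 6f) = 6e
m3: inner = H(2d 36 36 41 89) = 63; tag = H(47 5c 5c 63) = 62
m4: inner = H(2d 36 36 9f 0d) = 45; tag = H(47 5c 5c 45) = 44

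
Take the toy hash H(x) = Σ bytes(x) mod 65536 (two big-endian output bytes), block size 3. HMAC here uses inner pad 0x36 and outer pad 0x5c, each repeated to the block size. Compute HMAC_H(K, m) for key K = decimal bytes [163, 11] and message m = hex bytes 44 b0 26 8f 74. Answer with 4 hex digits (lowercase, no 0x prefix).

01da

Key decimal bytes [163, 11] = a3 0b is 2 bytes ≤ B = 3; zero-pad to 3 bytes: K' = a3 0b 00.
K' ⊕ ipad = 95 3d 36.  K' ⊕ opad = ff 57 5c.
Inner input = (K'⊕ipad) ∥ m = 95 3d 36 ∥ 44 b0 26 8f 74.
Inner hash: sum = 149+61+54+68+176+38+143+116 = 805 → 03 25.
Outer input = (K'⊕opad) ∥ inner = ff 57 5c ∥ 03 25.
Outer hash (tag): sum = 255+87+92+3+37 = 474 → 01 da.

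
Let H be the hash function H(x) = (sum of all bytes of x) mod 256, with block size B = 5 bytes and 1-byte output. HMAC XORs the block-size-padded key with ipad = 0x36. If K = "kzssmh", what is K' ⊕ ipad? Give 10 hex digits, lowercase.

Key "kzssmh" = 6b 7a 73 73 6d 68 is 6 bytes > B = 5, so hash it first: H(key) = a0, then zero-pad to 5 bytes: K' = a0 00 00 00 00.
XOR each byte with 0x36: a0⊕36=96, 00⊕36=36, 00⊕36=36, 00⊕36=36, 00⊕36=36.

9636363636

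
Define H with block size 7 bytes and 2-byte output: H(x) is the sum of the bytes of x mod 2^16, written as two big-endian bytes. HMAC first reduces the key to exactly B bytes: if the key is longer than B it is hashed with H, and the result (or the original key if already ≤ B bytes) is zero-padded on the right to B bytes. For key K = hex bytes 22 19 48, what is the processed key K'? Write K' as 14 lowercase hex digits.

Key hex bytes 22 19 48 is 3 bytes ≤ B = 7; zero-pad to 7 bytes: K' = 22 19 48 00 00 00 00.

22194800000000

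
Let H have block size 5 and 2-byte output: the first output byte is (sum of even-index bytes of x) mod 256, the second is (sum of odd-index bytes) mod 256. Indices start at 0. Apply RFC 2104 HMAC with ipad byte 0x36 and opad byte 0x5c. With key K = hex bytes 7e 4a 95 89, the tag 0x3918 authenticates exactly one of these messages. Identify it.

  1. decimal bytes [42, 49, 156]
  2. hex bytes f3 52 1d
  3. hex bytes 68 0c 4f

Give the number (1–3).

3

Key hex bytes 7e 4a 95 89 is 4 bytes ≤ B = 5; zero-pad to 5 bytes: K' = 7e 4a 95 89 00.
K' ⊕ ipad = 48 7c a3 bf 36; K' ⊕ opad = 22 16 c9 d5 5c.
m1: inner = H(48 7c a3 bf 36 2a 31 9c) = 52 01; tag = H(22 16 c9 d5 5c 52 01) = 483d
m2: inner = H(48 7c a3 bf 36 f3 52 1d) = 73 4b; tag = H(22 16 c9 d5 5c 73 4b) = 925e
m3: inner = H(48 7c a3 bf 36 68 0c 4f) = 2d f2; tag = H(22 16 c9 d5 5c 2d f2) = 3918 ← matches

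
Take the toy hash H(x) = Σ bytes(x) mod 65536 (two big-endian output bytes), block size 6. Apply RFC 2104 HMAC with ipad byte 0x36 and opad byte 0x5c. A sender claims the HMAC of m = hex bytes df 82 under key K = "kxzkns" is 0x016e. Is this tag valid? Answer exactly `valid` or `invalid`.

Key "kxzkns" = 6b 78 7a 6b 6e 73 is exactly B = 6 bytes: K' = 6b 78 7a 6b 6e 73.
K' ⊕ ipad = 5d 4e 4c 5d 58 45; K' ⊕ opad = 37 24 26 37 32 2f.
Inner hash: sum = 93+78+76+93+88+69+223+130 = 850 → 03 52.
Outer hash (recomputed tag): sum = 55+36+38+55+50+47+3+82 = 366 → 01 6e.
Recomputed tag = 016e; claimed = 016e → match.

valid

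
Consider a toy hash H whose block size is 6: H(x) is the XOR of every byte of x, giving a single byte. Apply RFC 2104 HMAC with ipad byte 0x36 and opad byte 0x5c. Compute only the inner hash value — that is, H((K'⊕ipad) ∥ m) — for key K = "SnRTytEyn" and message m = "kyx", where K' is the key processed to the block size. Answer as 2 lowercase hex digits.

Key "SnRTytEyn" = 53 6e 52 54 79 74 45 79 6e is 9 bytes > B = 6, so hash it first: H(key) = 64, then zero-pad to 6 bytes: K' = 64 00 00 00 00 00.
K' ⊕ ipad = 52 36 36 36 36 36.
Inner input = 52 36 36 36 36 36 ∥ 6b 79 78.
Inner hash: XOR 52⊕36⊕36⊕36⊕36⊕36⊕6b⊕79⊕78 = 0e.

0e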